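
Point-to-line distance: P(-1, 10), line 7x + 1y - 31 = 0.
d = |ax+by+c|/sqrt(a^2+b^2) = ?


|7*(-1) + 1*10 - 31| = |-28| = 28
sqrt(49 + 1) = sqrt(50) = 7.0711
d = 28/sqrt(50) = 3.9598

3.9598


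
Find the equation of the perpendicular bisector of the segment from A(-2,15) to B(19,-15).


Midpoint = (8.5, 0)
Slope of AB = dy/dx = -30/21 = -1.4286
Perp slope = -dx/dy = 21/30 = 0.7000
b = My - (perp slope)*Mx = 0 + (21*8.5)/(-30) = 0 - 5.9500 = -5.9500

y = 0.7000x - 5.9500


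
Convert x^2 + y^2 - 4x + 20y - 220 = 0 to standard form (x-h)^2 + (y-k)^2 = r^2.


h = -D/2 = 4/2 = 2
k = -E/2 = -20/2 = -10
r^2 = h^2 + k^2 - F = 4 + 100 + 220 = 324
r = 18

Center (2, -10), radius = 18


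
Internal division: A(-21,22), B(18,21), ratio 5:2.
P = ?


Px = (5*18 + 2*(-21))/7 = 48/7 = 6.8571
Py = (5*21 + 2*22)/7 = 149/7 = 21.2857

P = (6.8571, 21.2857)


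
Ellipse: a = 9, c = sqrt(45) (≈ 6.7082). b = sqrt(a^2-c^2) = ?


b^2 = 9^2 - (sqrt(45))^2 = 81 - 45 = 36
b = sqrt(36) = 6

b = 6


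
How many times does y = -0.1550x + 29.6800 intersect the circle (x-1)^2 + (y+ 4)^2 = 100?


Substitute y = -0.1550x + 29.6800: (x-1)^2 + (-0.1550x+29.6800+ 4)^2 = 100
Expand to Ax^2 + Bx + C = 0, where b-k = 33.68
A = 1+m^2 = 1.024025
B = 2(m(b-k) - h) = 2(-0.1550*33.68 - 1) = -12.4408
C = h^2 + (b-k)^2 - r^2 = 1 + 1134.3424 - 100 = 1035.3424
disc = B^2-4AC = 154.7735 - 4240.8660 = -4086.0925
disc < 0

0 intersection points


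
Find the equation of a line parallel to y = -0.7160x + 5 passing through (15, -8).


Parallel lines have equal slopes.
m2 = -0.7160
b2 = -8 + 0.7160*15 = 2.7400

y = -0.7160x + 2.7400


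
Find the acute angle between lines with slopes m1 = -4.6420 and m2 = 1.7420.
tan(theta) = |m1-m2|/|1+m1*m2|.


m1-m2 = -6.384
1+m1*m2 = -7.086364
tan(theta) = |-6.384/(-7.086364)| = 0.900885
theta = arctan(|-6.384/(-7.086364)|) = 42.0152 degrees (acute angle)

42.0152 degrees


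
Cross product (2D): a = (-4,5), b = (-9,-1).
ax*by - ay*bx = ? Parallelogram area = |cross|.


cross = -4*(-1) - 5*(-9) = 4 + 45 = 49
Parallelogram area = |49| = 49

cross = 49, parallelogram area = 49


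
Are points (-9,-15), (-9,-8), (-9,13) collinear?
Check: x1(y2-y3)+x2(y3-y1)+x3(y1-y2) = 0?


-9*(-8-13) - 9*(13+ 15) - 9*(-15+ 8)
= 189 - 252 + 63 = 0

Yes, collinear (determinant = 0)


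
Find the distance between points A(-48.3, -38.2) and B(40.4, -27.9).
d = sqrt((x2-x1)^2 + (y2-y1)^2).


dx = 40.4 + 48.3 = 88.7
dy = -27.9 + 38.2 = 10.3
d = sqrt(7867.69 + 106.09) = sqrt(7973.78) = 89.2960

89.2960


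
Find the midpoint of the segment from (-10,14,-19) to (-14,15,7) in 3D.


Mx = (-10- 14)/2 = -12.0000
My = (14+15)/2 = 14.5000
Mz = (-19+7)/2 = -6.0000

M = (-12.0000, 14.5000, -6.0000)


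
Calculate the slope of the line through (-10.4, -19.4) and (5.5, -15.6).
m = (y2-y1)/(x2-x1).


dy = -15.6 + 19.4 = 3.8
dx = 5.5 + 10.4 = 15.9
m = 3.8/15.9 = 0.2390

m = 0.2390


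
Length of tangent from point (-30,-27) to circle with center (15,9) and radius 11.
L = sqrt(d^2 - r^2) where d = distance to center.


d = sqrt((-30-15)^2 + (-27-9)^2) = sqrt(2025+1296) = 57.6281
L = sqrt(3321.0000 - 121) = sqrt(3200.0000) = 56.5685

56.5685


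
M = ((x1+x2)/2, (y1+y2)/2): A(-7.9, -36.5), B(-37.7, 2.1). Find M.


Mx = (-7.9 - 37.7)/2 = -45.6/2 = -22.8000
My = (-36.5 + 2.1)/2 = -34.4/2 = -17.2000

(-22.8000, -17.2000)


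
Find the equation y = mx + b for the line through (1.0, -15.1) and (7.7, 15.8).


m = (30.9)/(6.7) = 4.6119
b = y1 - m*x1 = -15.1 - (30.9*1.0)/(6.7) = -15.1 - 4.6119 = -19.7119

y = 4.6119x - 19.7119


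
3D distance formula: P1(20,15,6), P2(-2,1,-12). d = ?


dx=-22, dy=-14, dz=-18
d = sqrt(484+196+324) = sqrt(1004) = 31.6860

31.6860


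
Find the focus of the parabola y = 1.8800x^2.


a = 1.8800
4a = 7.5200
focus = (0, 1/7.5200) = (0, 0.1330)

Focus = (0, 0.1330)


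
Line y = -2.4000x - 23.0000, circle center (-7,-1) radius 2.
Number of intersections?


Substitute y = -2.4000x - 23.0000: (x+ 7)^2 + (-2.4000x- 23.0000+ 1)^2 = 4
Expand to Ax^2 + Bx + C = 0, where b-k = -22
A = 1+m^2 = 6.76
B = 2(m(b-k) - h) = 2(-2.4000*(-22) + 7) = 119.6
C = h^2 + (b-k)^2 - r^2 = 49 + 484 - 4 = 529
disc = B^2-4AC = 14304.1600 - 14304.1600 = 0
disc = 0

1 intersection point (tangent)


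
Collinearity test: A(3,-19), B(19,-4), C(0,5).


3*(-4-5) + 19*(5+ 19) + 0*(-19+ 4)
= -27 + 456 + 0 = 429

No, not collinear (determinant = 429)


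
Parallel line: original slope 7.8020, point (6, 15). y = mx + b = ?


Parallel lines have equal slopes.
m2 = 7.8020
b2 = 15 - 7.8020*6 = -31.8120

y = 7.8020x - 31.8120


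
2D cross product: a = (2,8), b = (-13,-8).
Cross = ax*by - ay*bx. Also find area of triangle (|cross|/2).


cross = 2*(-8) - 8*(-13) = -16 + 104 = 88
Triangle area = |88|/2 = 88/2 = 44.0000

cross = 88, triangle area = 44.0000


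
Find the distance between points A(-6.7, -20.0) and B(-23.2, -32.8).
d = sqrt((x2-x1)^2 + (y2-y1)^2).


dx = -23.2 + 6.7 = -16.5
dy = -32.8 + 20.0 = -12.8
d = sqrt(272.25 + 163.84) = sqrt(436.09) = 20.8828

20.8828


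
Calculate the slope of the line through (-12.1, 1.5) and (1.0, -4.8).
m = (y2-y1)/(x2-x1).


dy = -4.8 - 1.5 = -6.3
dx = 1.0 + 12.1 = 13.1
m = -6.3/13.1 = -0.4809

m = -0.4809


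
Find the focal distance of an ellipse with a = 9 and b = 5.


c^2 = 9^2 - 5^2 = 81 - 25 = 56
c = sqrt(56) = 7.4833

c = 7.4833


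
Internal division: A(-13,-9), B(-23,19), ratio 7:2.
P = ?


Px = (7*(-23) + 2*(-13))/9 = -187/9 = -20.7778
Py = (7*19 + 2*(-9))/9 = 115/9 = 12.7778

P = (-20.7778, 12.7778)


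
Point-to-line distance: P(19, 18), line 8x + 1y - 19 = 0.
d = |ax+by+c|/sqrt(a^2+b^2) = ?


|8*19 + 1*18 - 19| = |151| = 151
sqrt(64 + 1) = sqrt(65) = 8.0623
d = 151/sqrt(65) = 18.7292

18.7292


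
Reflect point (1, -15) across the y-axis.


Reflection rule for y-axis: (-x, y)
(1, -15) -> (-1, -15)

(-1, -15)


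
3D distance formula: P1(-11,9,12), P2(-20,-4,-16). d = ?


dx=-9, dy=-13, dz=-28
d = sqrt(81+169+784) = sqrt(1034) = 32.1559

32.1559


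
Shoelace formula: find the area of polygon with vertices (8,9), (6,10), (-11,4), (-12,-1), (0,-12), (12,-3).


sum(xi*y_{i+1}) = 8*10 + 6*4 - 11*(-1) - 12*(-12) + 0*(-3) + 12*9 = 367
sum(yi*x_{i+1}) = 9*6 + 10*(-11) + 4*(-12) - 1*0 - 12*12 - 3*8 = -272
Area = |367 + 272|/2 = 639/2 = 319.5000

319.5000 sq units


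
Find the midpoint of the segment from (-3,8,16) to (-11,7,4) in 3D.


Mx = (-3- 11)/2 = -7.0000
My = (8+7)/2 = 7.5000
Mz = (16+4)/2 = 10.0000

M = (-7.0000, 7.5000, 10.0000)


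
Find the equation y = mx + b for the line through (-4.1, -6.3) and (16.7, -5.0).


m = (1.3)/(20.8) = 0.0625
b = y1 - m*x1 = -6.3 - (1.3*(-4.1))/(20.8) = -6.3 + 0.2562 = -6.0438

y = 0.0625x - 6.0438


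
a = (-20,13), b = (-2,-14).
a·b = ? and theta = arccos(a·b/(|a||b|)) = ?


a·b = -20*(-2) + 13*(-14) = 40 - 182 = -142
|a| = sqrt(400+169) = 23.8537
|b| = sqrt(4+196) = 14.1421
cos(theta) = -142/(sqrt(569)*sqrt(200)) = -142/sqrt(113800) = -0.420937
theta = arccos(-142/sqrt(113800)) = 114.8938 degrees

a·b = -142, theta = 114.8938 deg


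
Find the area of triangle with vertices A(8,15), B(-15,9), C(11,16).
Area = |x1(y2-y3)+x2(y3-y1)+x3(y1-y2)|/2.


8*(9-16) = -56
-15*(16-15) = -15
11*(15-9) = 66
sum = -5
Area = |-5|/2 = 2.5000

2.5000 sq units


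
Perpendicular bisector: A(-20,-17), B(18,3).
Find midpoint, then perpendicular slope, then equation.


Midpoint = (-1, -7)
Slope of AB = dy/dx = 20/38 = 0.5263
Perp slope = -dx/dy = -38/20 = -1.9000
b = My - (perp slope)*Mx = -7 + (38*(-1))/20 = -7 - 1.9000 = -8.9000

y = -1.9000x - 8.9000


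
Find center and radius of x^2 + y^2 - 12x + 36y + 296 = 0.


h = -D/2 = 12/2 = 6
k = -E/2 = -36/2 = -18
r^2 = h^2 + k^2 - F = 36 + 324 - 296 = 64
r = 8

Center (6, -18), radius = 8


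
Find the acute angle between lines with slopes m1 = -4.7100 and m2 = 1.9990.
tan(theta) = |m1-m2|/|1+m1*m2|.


m1-m2 = -6.709
1+m1*m2 = -8.41529
tan(theta) = |-6.709/(-8.41529)| = 0.797239
theta = arctan(|-6.709/(-8.41529)|) = 38.5632 degrees (acute angle)

38.5632 degrees


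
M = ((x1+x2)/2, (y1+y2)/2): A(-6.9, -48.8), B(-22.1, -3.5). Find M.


Mx = (-6.9 - 22.1)/2 = -29.0/2 = -14.5000
My = (-48.8 - 3.5)/2 = -52.3/2 = -26.1500

(-14.5000, -26.1500)


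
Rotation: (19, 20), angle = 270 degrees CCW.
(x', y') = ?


cos(270) = 0, sin(270) = -1
x' = 19*0 - 20*(-1) = 20
y' = 19*(-1) + 20*0 = -19

(20, -19)


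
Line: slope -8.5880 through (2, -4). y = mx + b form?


y + 4 = -8.5880(x - 2)
y = -8.5880x - 4 + 8.5880*2
y = -8.5880x + 13.1760

y = -8.5880x + 13.1760


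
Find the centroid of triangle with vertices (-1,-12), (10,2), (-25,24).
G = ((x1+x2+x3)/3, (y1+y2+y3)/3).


Gx = (-1+10- 25)/3 = -16/3 = -5.3333
Gy = (-12+2+24)/3 = 14/3 = 4.6667

G = (-5.3333, 4.6667)


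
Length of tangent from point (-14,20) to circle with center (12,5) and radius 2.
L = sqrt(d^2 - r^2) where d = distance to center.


d = sqrt((-14-12)^2 + (20-5)^2) = sqrt(676+225) = 30.0167
L = sqrt(901.0000 - 4) = sqrt(897.0000) = 29.9500

29.9500


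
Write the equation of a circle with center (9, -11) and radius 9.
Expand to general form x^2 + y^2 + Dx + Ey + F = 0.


(x-9)^2 + (y+ 11)^2 = 9^2
D = -2h = -18, E = -2k = 22
F = h^2+k^2-r^2 = 81+121-81 = 121

x^2 + y^2 - 18x + 22y + 121 = 0


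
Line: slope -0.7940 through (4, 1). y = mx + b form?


y - 1 = -0.7940(x - 4)
y = -0.7940x + 1 + 0.7940*4
y = -0.7940x + 4.1760

y = -0.7940x + 4.1760


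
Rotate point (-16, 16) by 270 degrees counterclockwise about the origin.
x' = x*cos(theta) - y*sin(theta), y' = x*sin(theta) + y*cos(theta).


cos(270) = 0, sin(270) = -1
x' = -16*0 - 16*(-1) = 16
y' = -16*(-1) + 16*0 = 16

(16, 16)


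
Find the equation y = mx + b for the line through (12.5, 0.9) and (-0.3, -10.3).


m = (-11.2)/(-12.8) = 0.8750
b = y1 - m*x1 = 0.9 - (-11.2*12.5)/(-12.8) = 0.9 - 10.9375 = -10.0375

y = 0.8750x - 10.0375


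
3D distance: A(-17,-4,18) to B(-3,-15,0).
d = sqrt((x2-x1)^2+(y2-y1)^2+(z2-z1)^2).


dx=14, dy=-11, dz=-18
d = sqrt(196+121+324) = sqrt(641) = 25.3180

25.3180


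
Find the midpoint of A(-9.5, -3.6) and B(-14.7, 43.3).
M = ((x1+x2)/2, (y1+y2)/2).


Mx = (-9.5 - 14.7)/2 = -24.2/2 = -12.1000
My = (-3.6 + 43.3)/2 = 39.7/2 = 19.8500

(-12.1000, 19.8500)


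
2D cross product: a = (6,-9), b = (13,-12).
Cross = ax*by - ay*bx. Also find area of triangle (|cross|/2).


cross = 6*(-12) + 9*13 = -72 + 117 = 45
Triangle area = |45|/2 = 45/2 = 22.5000

cross = 45, triangle area = 22.5000


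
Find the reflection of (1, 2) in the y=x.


Reflection rule for y=x: (y, x)
(1, 2) -> (2, 1)

(2, 1)


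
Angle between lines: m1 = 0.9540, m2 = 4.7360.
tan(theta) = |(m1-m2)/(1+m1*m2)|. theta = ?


m1-m2 = -3.782
1+m1*m2 = 5.518144
tan(theta) = |-3.782/5.518144| = 0.685375
theta = arctan(|-3.782/5.518144|) = 34.4258 degrees (acute angle)

34.4258 degrees


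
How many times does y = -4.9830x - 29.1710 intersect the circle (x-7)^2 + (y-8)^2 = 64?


Substitute y = -4.9830x - 29.1710: (x-7)^2 + (-4.9830x- 29.1710-8)^2 = 64
Expand to Ax^2 + Bx + C = 0, where b-k = -37.171
A = 1+m^2 = 25.830289
B = 2(m(b-k) - h) = 2(-4.9830*(-37.171) - 7) = 356.446186
C = h^2 + (b-k)^2 - r^2 = 49 + 1381.683241 - 64 = 1366.683241
disc = B^2-4AC = 127053.8835 - 141207.2923 = -14153.4088
disc < 0

0 intersection points


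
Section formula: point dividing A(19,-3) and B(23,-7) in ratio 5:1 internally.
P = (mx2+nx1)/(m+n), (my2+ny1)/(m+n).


Px = (5*23 + 1*19)/6 = 134/6 = 22.3333
Py = (5*(-7) + 1*(-3))/6 = -38/6 = -6.3333

P = (22.3333, -6.3333)


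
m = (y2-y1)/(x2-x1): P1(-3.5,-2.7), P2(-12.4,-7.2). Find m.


dy = -7.2 + 2.7 = -4.5
dx = -12.4 + 3.5 = -8.9
m = -4.5/(-8.9) = 0.5056

m = 0.5056


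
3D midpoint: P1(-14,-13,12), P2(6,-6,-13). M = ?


Mx = (-14+6)/2 = -4.0000
My = (-13- 6)/2 = -9.5000
Mz = (12- 13)/2 = -0.5000

M = (-4.0000, -9.5000, -0.5000)


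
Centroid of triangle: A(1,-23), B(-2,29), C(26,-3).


Gx = (1- 2+26)/3 = 25/3 = 8.3333
Gy = (-23+29- 3)/3 = 3/3 = 1.0000

G = (8.3333, 1.0000)


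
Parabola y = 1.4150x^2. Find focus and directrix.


a = 1.4150
1/(4a) = 0.1767
Focus = (0, 0.1767)
Directrix: y = -0.1767

Focus = (0, 0.1767), Directrix: y = -0.1767


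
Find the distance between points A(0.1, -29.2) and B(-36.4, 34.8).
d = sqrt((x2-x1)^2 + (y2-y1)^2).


dx = -36.4 - 0.1 = -36.5
dy = 34.8 + 29.2 = 64.0
d = sqrt(1332.25 + 4096.0) = sqrt(5428.25) = 73.6767

73.6767


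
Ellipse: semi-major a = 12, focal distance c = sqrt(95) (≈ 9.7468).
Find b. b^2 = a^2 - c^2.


b^2 = 12^2 - (sqrt(95))^2 = 144 - 95 = 49
b = sqrt(49) = 7

b = 7


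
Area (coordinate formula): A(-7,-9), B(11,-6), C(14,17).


-7*(-6-17) = 161
11*(17+ 9) = 286
14*(-9+ 6) = -42
sum = 405
Area = |405|/2 = 202.5000

202.5000 sq units


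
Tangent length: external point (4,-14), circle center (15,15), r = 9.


d = sqrt((4-15)^2 + (-14-15)^2) = sqrt(121+841) = 31.0161
L = sqrt(962.0000 - 81) = sqrt(881.0000) = 29.6816

29.6816


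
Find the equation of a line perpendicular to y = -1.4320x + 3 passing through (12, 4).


Perpendicular slope = -1/m1 = -1/(-1.4320) = 0.6983
b2 = y0 - m2*x0 = 4 + 12/(-1.4320) = 4 - 8.3799 = -4.3799

y = 0.6983x - 4.3799


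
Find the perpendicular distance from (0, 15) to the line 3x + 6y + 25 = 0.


|3*0 + 6*15 + 25| = |115| = 115
sqrt(9 + 36) = sqrt(45) = 6.7082
d = 115/sqrt(45) = 17.1432

17.1432


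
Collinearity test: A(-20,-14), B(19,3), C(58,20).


-20*(3-20) + 19*(20+ 14) + 58*(-14-3)
= 340 + 646 - 986 = 0

Yes, collinear (determinant = 0)


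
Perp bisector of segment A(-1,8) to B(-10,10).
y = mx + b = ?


Midpoint = (-5.5, 9)
Slope of AB = dy/dx = 2/(-9) = -0.2222
Perp slope = -dx/dy = 9/2 = 4.5000
b = My - (perp slope)*Mx = 9 + (-9*(-5.5))/2 = 9 + 24.7500 = 33.7500

y = 4.5000x + 33.7500


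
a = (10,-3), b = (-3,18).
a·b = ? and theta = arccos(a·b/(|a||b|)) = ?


a·b = 10*(-3) - 3*18 = -30 - 54 = -84
|a| = sqrt(100+9) = 10.4403
|b| = sqrt(9+324) = 18.2483
cos(theta) = -84/(sqrt(109)*sqrt(333)) = -84/sqrt(36297) = -0.440904
theta = arccos(-84/sqrt(36297)) = 116.1616 degrees

a·b = -84, theta = 116.1616 deg


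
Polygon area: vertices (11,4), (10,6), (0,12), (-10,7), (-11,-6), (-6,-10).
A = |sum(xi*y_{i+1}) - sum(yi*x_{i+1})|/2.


sum(xi*y_{i+1}) = 11*6 + 10*12 + 0*7 - 10*(-6) - 11*(-10) - 6*4 = 332
sum(yi*x_{i+1}) = 4*10 + 6*0 + 12*(-10) + 7*(-11) - 6*(-6) - 10*11 = -231
Area = |332 + 231|/2 = 563/2 = 281.5000

281.5000 sq units


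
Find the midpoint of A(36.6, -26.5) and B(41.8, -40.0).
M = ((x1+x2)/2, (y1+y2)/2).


Mx = (36.6 + 41.8)/2 = 78.4/2 = 39.2000
My = (-26.5 - 40.0)/2 = -66.5/2 = -33.2500

(39.2000, -33.2500)


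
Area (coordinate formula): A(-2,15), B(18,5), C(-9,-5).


-2*(5+ 5) = -20
18*(-5-15) = -360
-9*(15-5) = -90
sum = -470
Area = |-470|/2 = 235.0000

235.0000 sq units


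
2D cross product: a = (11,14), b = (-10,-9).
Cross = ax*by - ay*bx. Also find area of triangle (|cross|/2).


cross = 11*(-9) - 14*(-10) = -99 + 140 = 41
Triangle area = |41|/2 = 41/2 = 20.5000

cross = 41, triangle area = 20.5000


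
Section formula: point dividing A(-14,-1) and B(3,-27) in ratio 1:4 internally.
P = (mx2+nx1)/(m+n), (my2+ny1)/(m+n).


Px = (1*3 + 4*(-14))/5 = -53/5 = -10.6000
Py = (1*(-27) + 4*(-1))/5 = -31/5 = -6.2000

P = (-10.6000, -6.2000)


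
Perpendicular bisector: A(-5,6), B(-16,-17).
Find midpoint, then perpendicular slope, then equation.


Midpoint = (-10.5, -5.5)
Slope of AB = dy/dx = -23/(-11) = 2.0909
Perp slope = -dx/dy = -11/23 = -0.4783
b = My - (perp slope)*Mx = -5.5 + (-11*(-10.5))/(-23) = -5.5 - 5.0217 = -10.5217

y = -0.4783x - 10.5217


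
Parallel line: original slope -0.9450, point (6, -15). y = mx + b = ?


Parallel lines have equal slopes.
m2 = -0.9450
b2 = -15 + 0.9450*6 = -9.3300

y = -0.9450x - 9.3300


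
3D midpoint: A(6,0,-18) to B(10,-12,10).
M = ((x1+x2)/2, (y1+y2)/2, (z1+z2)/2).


Mx = (6+10)/2 = 8.0000
My = (0- 12)/2 = -6.0000
Mz = (-18+10)/2 = -4.0000

M = (8.0000, -6.0000, -4.0000)


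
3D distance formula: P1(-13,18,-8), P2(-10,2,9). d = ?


dx=3, dy=-16, dz=17
d = sqrt(9+256+289) = sqrt(554) = 23.5372

23.5372


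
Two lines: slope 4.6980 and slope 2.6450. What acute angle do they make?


m1-m2 = 2.053
1+m1*m2 = 13.42621
tan(theta) = |2.053/13.42621| = 0.152910
theta = arctan(|2.053/13.42621|) = 8.6938 degrees (acute angle)

8.6938 degrees


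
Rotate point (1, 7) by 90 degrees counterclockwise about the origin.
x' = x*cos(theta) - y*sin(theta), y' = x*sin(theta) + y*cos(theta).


cos(90) = 0, sin(90) = 1
x' = 1*0 - 7*1 = -7
y' = 1*1 + 7*0 = 1

(-7, 1)


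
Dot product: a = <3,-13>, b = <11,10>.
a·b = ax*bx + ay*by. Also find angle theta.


a·b = 3*11 - 13*10 = 33 - 130 = -97
|a| = sqrt(9+169) = 13.3417
|b| = sqrt(121+100) = 14.8661
cos(theta) = -97/(sqrt(178)*sqrt(221)) = -97/sqrt(39338) = -0.489064
theta = arccos(-97/sqrt(39338)) = 119.2791 degrees

a·b = -97, theta = 119.2791 deg


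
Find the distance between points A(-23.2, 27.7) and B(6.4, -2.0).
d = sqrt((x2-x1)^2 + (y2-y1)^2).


dx = 6.4 + 23.2 = 29.6
dy = -2.0 - 27.7 = -29.7
d = sqrt(876.16 + 882.09) = sqrt(1758.25) = 41.9315

41.9315


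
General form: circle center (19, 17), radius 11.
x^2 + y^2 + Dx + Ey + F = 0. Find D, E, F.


(x-19)^2 + (y-17)^2 = 11^2
D = -2h = -38, E = -2k = -34
F = h^2+k^2-r^2 = 361+289-121 = 529

D = -38, E = -34, F = 529


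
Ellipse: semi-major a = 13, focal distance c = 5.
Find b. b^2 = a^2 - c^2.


b^2 = 13^2 - (5)^2 = 169 - 25 = 144
b = sqrt(144) = 12

b = 12


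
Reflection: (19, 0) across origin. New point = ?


Reflection rule for origin: (-x, -y)
(19, 0) -> (-19, 0)

(-19, 0)


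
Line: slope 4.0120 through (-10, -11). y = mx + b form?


y + 11 = 4.0120(x + 10)
y = 4.0120x - 11 - 4.0120*(-10)
y = 4.0120x + 29.1200

y = 4.0120x + 29.1200


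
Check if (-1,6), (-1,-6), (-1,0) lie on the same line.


-1*(-6-0) - 1*(0-6) - 1*(6+ 6)
= 6 + 6 - 12 = 0

Yes, collinear (determinant = 0)


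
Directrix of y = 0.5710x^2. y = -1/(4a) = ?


a = 0.5710
1/(4a) = 0.4378
directrix: y = -0.4378 = -0.4378

y = -0.4378


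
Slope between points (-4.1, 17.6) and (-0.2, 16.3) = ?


dy = 16.3 - 17.6 = -1.3
dx = -0.2 + 4.1 = 3.9
m = -1.3/3.9 = -0.3333

m = -0.3333


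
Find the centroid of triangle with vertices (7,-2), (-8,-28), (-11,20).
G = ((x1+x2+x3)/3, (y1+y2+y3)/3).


Gx = (7- 8- 11)/3 = -12/3 = -4.0000
Gy = (-2- 28+20)/3 = -10/3 = -3.3333

G = (-4.0000, -3.3333)


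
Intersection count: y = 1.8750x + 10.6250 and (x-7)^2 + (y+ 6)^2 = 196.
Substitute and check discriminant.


Substitute y = 1.8750x + 10.6250: (x-7)^2 + (1.8750x+10.6250+ 6)^2 = 196
Expand to Ax^2 + Bx + C = 0, where b-k = 16.625
A = 1+m^2 = 4.515625
B = 2(m(b-k) - h) = 2(1.8750*16.625 - 7) = 48.34375
C = h^2 + (b-k)^2 - r^2 = 49 + 276.390625 - 196 = 129.390625
disc = B^2-4AC = 2337.1182 - 2337.1182 = 0
disc = 0

1 intersection point (tangent)


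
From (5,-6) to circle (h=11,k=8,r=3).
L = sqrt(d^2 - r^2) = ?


d = sqrt((5-11)^2 + (-6-8)^2) = sqrt(36+196) = 15.2315
L = sqrt(232.0000 - 9) = sqrt(223.0000) = 14.9332

14.9332


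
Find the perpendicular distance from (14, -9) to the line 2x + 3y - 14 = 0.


|2*14 + 3*(-9) - 14| = |-13| = 13
sqrt(4 + 9) = sqrt(13) = 3.6056
d = 13/sqrt(13) = 3.6056

3.6056


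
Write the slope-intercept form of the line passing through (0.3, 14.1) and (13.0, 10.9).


m = (-3.2)/(12.7) = -0.2520
b = y1 - m*x1 = 14.1 - (-3.2*0.3)/(12.7) = 14.1 + 0.0756 = 14.1756

y = -0.2520x + 14.1756


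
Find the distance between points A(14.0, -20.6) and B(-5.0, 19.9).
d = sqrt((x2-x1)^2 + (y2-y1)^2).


dx = -5.0 - 14.0 = -19.0
dy = 19.9 + 20.6 = 40.5
d = sqrt(361.0 + 1640.25) = sqrt(2001.25) = 44.7353

44.7353


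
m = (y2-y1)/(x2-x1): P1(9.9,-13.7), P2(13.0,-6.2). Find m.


dy = -6.2 + 13.7 = 7.5
dx = 13.0 - 9.9 = 3.1
m = 7.5/3.1 = 2.4194

m = 2.4194


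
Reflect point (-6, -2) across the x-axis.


Reflection rule for x-axis: (x, -y)
(-6, -2) -> (-6, 2)

(-6, 2)


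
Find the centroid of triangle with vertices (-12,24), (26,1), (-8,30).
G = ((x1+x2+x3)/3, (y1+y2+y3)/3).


Gx = (-12+26- 8)/3 = 6/3 = 2.0000
Gy = (24+1+30)/3 = 55/3 = 18.3333

G = (2.0000, 18.3333)


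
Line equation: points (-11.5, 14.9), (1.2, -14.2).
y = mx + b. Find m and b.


m = (-29.1)/(12.7) = -2.2913
b = y1 - m*x1 = 14.9 - (-29.1*(-11.5))/(12.7) = 14.9 - 26.3504 = -11.4504

y = -2.2913x - 11.4504


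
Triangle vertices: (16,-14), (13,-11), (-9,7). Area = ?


16*(-11-7) = -288
13*(7+ 14) = 273
-9*(-14+ 11) = 27
sum = 12
Area = |12|/2 = 6.0000

6.0000 sq units


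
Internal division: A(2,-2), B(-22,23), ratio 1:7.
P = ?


Px = (1*(-22) + 7*2)/8 = -8/8 = -1.0000
Py = (1*23 + 7*(-2))/8 = 9/8 = 1.1250

P = (-1.0000, 1.1250)


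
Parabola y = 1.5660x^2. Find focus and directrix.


a = 1.5660
1/(4a) = 0.1596
Focus = (0, 0.1596)
Directrix: y = -0.1596

Focus = (0, 0.1596), Directrix: y = -0.1596


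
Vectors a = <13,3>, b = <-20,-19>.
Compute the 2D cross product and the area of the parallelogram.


cross = 13*(-19) - 3*(-20) = -247 + 60 = -187
Parallelogram area = |-187| = 187

cross = -187, parallelogram area = 187


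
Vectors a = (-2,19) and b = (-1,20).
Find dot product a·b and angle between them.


a·b = -2*(-1) + 19*20 = 2 + 380 = 382
|a| = sqrt(4+361) = 19.1050
|b| = sqrt(1+400) = 20.0250
cos(theta) = 382/(sqrt(365)*sqrt(401)) = 382/sqrt(146365) = 0.998492
theta = arccos(382/sqrt(146365)) = 3.1466 degrees

a·b = 382, theta = 3.1466 deg


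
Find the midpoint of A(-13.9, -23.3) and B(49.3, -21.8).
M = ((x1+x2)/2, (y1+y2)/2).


Mx = (-13.9 + 49.3)/2 = 35.4/2 = 17.7000
My = (-23.3 - 21.8)/2 = -45.1/2 = -22.5500

(17.7000, -22.5500)


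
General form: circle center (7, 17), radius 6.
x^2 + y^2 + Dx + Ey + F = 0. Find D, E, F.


(x-7)^2 + (y-17)^2 = 6^2
D = -2h = -14, E = -2k = -34
F = h^2+k^2-r^2 = 49+289-36 = 302

D = -14, E = -34, F = 302


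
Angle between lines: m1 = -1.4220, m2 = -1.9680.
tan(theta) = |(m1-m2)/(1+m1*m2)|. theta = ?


m1-m2 = 0.546
1+m1*m2 = 3.798496
tan(theta) = |0.546/3.798496| = 0.143741
theta = arctan(|0.546/3.798496|) = 8.1797 degrees (acute angle)

8.1797 degrees


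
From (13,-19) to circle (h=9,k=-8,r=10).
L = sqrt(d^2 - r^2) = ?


d = sqrt((13-9)^2 + (-19+ 8)^2) = sqrt(16+121) = 11.7047
L = sqrt(137.0000 - 100) = sqrt(37.0000) = 6.0828

6.0828


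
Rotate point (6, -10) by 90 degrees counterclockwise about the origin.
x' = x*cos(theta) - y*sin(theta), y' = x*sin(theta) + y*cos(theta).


cos(90) = 0, sin(90) = 1
x' = 6*0 + 10*1 = 10
y' = 6*1 - 10*0 = 6

(10, 6)


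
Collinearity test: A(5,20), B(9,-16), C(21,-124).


5*(-16+ 124) + 9*(-124-20) + 21*(20+ 16)
= 540 - 1296 + 756 = 0

Yes, collinear (determinant = 0)


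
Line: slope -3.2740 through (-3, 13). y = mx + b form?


y - 13 = -3.2740(x + 3)
y = -3.2740x + 13 + 3.2740*(-3)
y = -3.2740x + 3.1780

y = -3.2740x + 3.1780


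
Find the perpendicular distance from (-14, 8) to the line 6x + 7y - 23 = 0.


|6*(-14) + 7*8 - 23| = |-51| = 51
sqrt(36 + 49) = sqrt(85) = 9.2195
d = 51/sqrt(85) = 5.5317

5.5317


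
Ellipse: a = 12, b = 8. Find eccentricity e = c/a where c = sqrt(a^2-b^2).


c = sqrt(144-64) = sqrt(80) = 8.9443
e = c/a = sqrt(80)/12 = 0.7454

e = 0.7454


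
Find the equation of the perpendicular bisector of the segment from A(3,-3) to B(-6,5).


Midpoint = (-1.5, 1)
Slope of AB = dy/dx = 8/(-9) = -0.8889
Perp slope = -dx/dy = 9/8 = 1.1250
b = My - (perp slope)*Mx = 1 + (-9*(-1.5))/8 = 1 + 1.6875 = 2.6875

y = 1.1250x + 2.6875


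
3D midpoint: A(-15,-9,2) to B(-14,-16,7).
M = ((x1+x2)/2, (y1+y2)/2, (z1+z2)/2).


Mx = (-15- 14)/2 = -14.5000
My = (-9- 16)/2 = -12.5000
Mz = (2+7)/2 = 4.5000

M = (-14.5000, -12.5000, 4.5000)


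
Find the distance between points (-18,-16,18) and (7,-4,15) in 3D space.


dx=25, dy=12, dz=-3
d = sqrt(625+144+9) = sqrt(778) = 27.8927

27.8927


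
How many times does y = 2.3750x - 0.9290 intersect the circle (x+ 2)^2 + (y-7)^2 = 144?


Substitute y = 2.3750x - 0.9290: (x+ 2)^2 + (2.3750x- 0.9290-7)^2 = 144
Expand to Ax^2 + Bx + C = 0, where b-k = -7.929
A = 1+m^2 = 6.640625
B = 2(m(b-k) - h) = 2(2.3750*(-7.929) + 2) = -33.66275
C = h^2 + (b-k)^2 - r^2 = 4 + 62.869041 - 144 = -77.130959
disc = B^2-4AC = 1133.1807 + 2048.7911 = 3181.9718
disc > 0

2 intersection points


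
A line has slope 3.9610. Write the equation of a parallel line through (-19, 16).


Parallel lines have equal slopes.
m2 = 3.9610
b2 = 16 - 3.9610*(-19) = 91.2590

y = 3.9610x + 91.2590


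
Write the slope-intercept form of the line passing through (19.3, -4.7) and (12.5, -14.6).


m = (-9.9)/(-6.8) = 1.4559
b = y1 - m*x1 = -4.7 - (-9.9*19.3)/(-6.8) = -4.7 - 28.0985 = -32.7985

y = 1.4559x - 32.7985


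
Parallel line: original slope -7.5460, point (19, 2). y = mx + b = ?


Parallel lines have equal slopes.
m2 = -7.5460
b2 = 2 + 7.5460*19 = 145.3740

y = -7.5460x + 145.3740


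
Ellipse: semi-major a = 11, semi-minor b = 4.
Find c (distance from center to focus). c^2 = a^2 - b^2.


c^2 = 11^2 - 4^2 = 121 - 16 = 105
c = sqrt(105) = 10.2470

c = 10.2470


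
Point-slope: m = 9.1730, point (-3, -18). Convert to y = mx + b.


y + 18 = 9.1730(x + 3)
y = 9.1730x - 18 - 9.1730*(-3)
y = 9.1730x + 9.5190

y = 9.1730x + 9.5190


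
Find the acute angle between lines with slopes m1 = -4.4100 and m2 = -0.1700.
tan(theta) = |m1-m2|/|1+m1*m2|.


m1-m2 = -4.24
1+m1*m2 = 1.7497
tan(theta) = |-4.24/1.7497| = 2.423273
theta = arctan(|-4.24/1.7497|) = 67.5758 degrees (acute angle)

67.5758 degrees


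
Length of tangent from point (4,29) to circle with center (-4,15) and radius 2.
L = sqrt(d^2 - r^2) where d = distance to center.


d = sqrt((4+ 4)^2 + (29-15)^2) = sqrt(64+196) = 16.1245
L = sqrt(260.0000 - 4) = sqrt(256.0000) = 16.0000

16.0000


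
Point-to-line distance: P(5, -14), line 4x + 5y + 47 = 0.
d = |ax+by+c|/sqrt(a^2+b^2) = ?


|4*5 + 5*(-14) + 47| = |-3| = 3
sqrt(16 + 25) = sqrt(41) = 6.4031
d = 3/sqrt(41) = 0.4685

0.4685


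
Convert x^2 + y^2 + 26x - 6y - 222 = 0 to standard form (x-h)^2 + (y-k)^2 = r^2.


h = -D/2 = -26/2 = -13
k = -E/2 = 6/2 = 3
r^2 = h^2 + k^2 - F = 169 + 9 + 222 = 400
r = 20

Center (-13, 3), radius = 20


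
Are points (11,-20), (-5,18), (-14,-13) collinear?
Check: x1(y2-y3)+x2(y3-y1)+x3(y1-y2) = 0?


11*(18+ 13) - 5*(-13+ 20) - 14*(-20-18)
= 341 - 35 + 532 = 838

No, not collinear (determinant = 838)


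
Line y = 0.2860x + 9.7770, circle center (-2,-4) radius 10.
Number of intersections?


Substitute y = 0.2860x + 9.7770: (x+ 2)^2 + (0.2860x+9.7770+ 4)^2 = 100
Expand to Ax^2 + Bx + C = 0, where b-k = 13.777
A = 1+m^2 = 1.081796
B = 2(m(b-k) - h) = 2(0.2860*13.777 + 2) = 11.880444
C = h^2 + (b-k)^2 - r^2 = 4 + 189.805729 - 100 = 93.805729
disc = B^2-4AC = 141.1449 - 405.9146 = -264.7697
disc < 0

0 intersection points


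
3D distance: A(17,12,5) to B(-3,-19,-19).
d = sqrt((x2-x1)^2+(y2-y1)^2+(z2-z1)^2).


dx=-20, dy=-31, dz=-24
d = sqrt(400+961+576) = sqrt(1937) = 44.0114

44.0114


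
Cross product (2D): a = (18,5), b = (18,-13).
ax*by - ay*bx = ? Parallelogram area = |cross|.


cross = 18*(-13) - 5*18 = -234 - 90 = -324
Parallelogram area = |-324| = 324

cross = -324, parallelogram area = 324


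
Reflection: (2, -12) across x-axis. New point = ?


Reflection rule for x-axis: (x, -y)
(2, -12) -> (2, 12)

(2, 12)


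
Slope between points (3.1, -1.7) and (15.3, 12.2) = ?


dy = 12.2 + 1.7 = 13.9
dx = 15.3 - 3.1 = 12.2
m = 13.9/12.2 = 1.1393

m = 1.1393


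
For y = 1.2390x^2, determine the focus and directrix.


a = 1.2390
1/(4a) = 0.2018
Focus = (0, 0.2018)
Directrix: y = -0.2018

Focus = (0, 0.2018), Directrix: y = -0.2018


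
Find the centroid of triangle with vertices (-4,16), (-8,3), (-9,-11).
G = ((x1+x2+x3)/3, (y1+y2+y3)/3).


Gx = (-4- 8- 9)/3 = -21/3 = -7.0000
Gy = (16+3- 11)/3 = 8/3 = 2.6667

G = (-7.0000, 2.6667)


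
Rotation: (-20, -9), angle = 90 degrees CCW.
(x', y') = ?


cos(90) = 0, sin(90) = 1
x' = -20*0 + 9*1 = 9
y' = -20*1 - 9*0 = -20

(9, -20)


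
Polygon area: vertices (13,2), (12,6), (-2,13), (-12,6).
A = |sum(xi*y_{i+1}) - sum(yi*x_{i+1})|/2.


sum(xi*y_{i+1}) = 13*6 + 12*13 - 2*6 - 12*2 = 198
sum(yi*x_{i+1}) = 2*12 + 6*(-2) + 13*(-12) + 6*13 = -66
Area = |198 + 66|/2 = 264/2 = 132.0000

132.0000 sq units


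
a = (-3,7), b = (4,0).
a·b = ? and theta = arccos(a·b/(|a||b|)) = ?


a·b = -3*4 + 7*0 = -12 + 0 = -12
|a| = sqrt(9+49) = 7.6158
|b| = sqrt(16+0) = 4.0000
cos(theta) = -12/(sqrt(58)*sqrt(16)) = -12/sqrt(928) = -0.393919
theta = arccos(-12/sqrt(928)) = 113.1986 degrees

a·b = -12, theta = 113.1986 deg


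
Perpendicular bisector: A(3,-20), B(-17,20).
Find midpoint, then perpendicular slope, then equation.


Midpoint = (-7, 0)
Slope of AB = dy/dx = 40/(-20) = -2.0000
Perp slope = -dx/dy = 20/40 = 0.5000
b = My - (perp slope)*Mx = 0 + (-20*(-7))/40 = 0 + 3.5000 = 3.5000

y = 0.5000x + 3.5000


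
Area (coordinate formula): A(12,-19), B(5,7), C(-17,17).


12*(7-17) = -120
5*(17+ 19) = 180
-17*(-19-7) = 442
sum = 502
Area = |502|/2 = 251.0000

251.0000 sq units


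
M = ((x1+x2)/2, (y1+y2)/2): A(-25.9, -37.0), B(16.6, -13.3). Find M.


Mx = (-25.9 + 16.6)/2 = -9.3/2 = -4.6500
My = (-37.0 - 13.3)/2 = -50.3/2 = -25.1500

(-4.6500, -25.1500)


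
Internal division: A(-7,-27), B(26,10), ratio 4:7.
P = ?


Px = (4*26 + 7*(-7))/11 = 55/11 = 5.0000
Py = (4*10 + 7*(-27))/11 = -149/11 = -13.5455

P = (5.0000, -13.5455)


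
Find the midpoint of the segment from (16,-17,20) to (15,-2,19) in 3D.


Mx = (16+15)/2 = 15.5000
My = (-17- 2)/2 = -9.5000
Mz = (20+19)/2 = 19.5000

M = (15.5000, -9.5000, 19.5000)


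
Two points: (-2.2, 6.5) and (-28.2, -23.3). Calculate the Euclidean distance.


dx = -28.2 + 2.2 = -26.0
dy = -23.3 - 6.5 = -29.8
d = sqrt(676.0 + 888.04) = sqrt(1564.04) = 39.5479

39.5479


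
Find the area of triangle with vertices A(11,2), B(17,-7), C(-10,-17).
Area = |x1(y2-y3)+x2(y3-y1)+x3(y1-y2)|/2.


11*(-7+ 17) = 110
17*(-17-2) = -323
-10*(2+ 7) = -90
sum = -303
Area = |-303|/2 = 151.5000

151.5000 sq units


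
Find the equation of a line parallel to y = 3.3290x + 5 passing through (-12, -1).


Parallel lines have equal slopes.
m2 = 3.3290
b2 = -1 - 3.3290*(-12) = 38.9480

y = 3.3290x + 38.9480


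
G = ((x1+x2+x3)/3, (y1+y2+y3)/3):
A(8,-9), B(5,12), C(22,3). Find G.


Gx = (8+5+22)/3 = 35/3 = 11.6667
Gy = (-9+12+3)/3 = 6/3 = 2.0000

G = (11.6667, 2.0000)


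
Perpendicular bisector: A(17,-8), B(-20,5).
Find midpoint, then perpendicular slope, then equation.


Midpoint = (-1.5, -1.5)
Slope of AB = dy/dx = 13/(-37) = -0.3514
Perp slope = -dx/dy = 37/13 = 2.8462
b = My - (perp slope)*Mx = -1.5 + (-37*(-1.5))/13 = -1.5 + 4.2692 = 2.7692

y = 2.8462x + 2.7692


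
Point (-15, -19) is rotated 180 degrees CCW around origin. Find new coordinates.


cos(180) = -1, sin(180) = 0
x' = -15*(-1) + 19*0 = 15
y' = -15*0 - 19*(-1) = 19

(15, 19)


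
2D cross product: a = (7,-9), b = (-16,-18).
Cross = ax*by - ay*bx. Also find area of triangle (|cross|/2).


cross = 7*(-18) + 9*(-16) = -126 - 144 = -270
Triangle area = |-270|/2 = 270/2 = 135.0000

cross = -270, triangle area = 135.0000


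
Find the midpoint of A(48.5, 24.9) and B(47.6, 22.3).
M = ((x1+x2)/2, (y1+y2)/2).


Mx = (48.5 + 47.6)/2 = 96.1/2 = 48.0500
My = (24.9 + 22.3)/2 = 47.2/2 = 23.6000

(48.0500, 23.6000)


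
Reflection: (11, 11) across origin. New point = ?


Reflection rule for origin: (-x, -y)
(11, 11) -> (-11, -11)

(-11, -11)


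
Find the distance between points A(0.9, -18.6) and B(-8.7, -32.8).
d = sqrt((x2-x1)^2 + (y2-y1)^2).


dx = -8.7 - 0.9 = -9.6
dy = -32.8 + 18.6 = -14.2
d = sqrt(92.16 + 201.64) = sqrt(293.8) = 17.1406

17.1406


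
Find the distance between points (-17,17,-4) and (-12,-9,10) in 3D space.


dx=5, dy=-26, dz=14
d = sqrt(25+676+196) = sqrt(897) = 29.9500

29.9500


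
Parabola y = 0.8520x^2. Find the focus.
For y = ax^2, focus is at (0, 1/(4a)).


a = 0.8520
4a = 3.4080
focus = (0, 1/3.4080) = (0, 0.2934)

Focus = (0, 0.2934)


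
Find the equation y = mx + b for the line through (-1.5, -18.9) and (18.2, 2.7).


m = (21.6)/(19.7) = 1.0964
b = y1 - m*x1 = -18.9 - (21.6*(-1.5))/(19.7) = -18.9 + 1.6447 = -17.2553

y = 1.0964x - 17.2553


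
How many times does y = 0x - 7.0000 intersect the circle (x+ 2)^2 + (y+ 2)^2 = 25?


Substitute y = 0x - 7.0000: (x+ 2)^2 + (0x- 7.0000+ 2)^2 = 25
Expand to Ax^2 + Bx + C = 0, where b-k = -5
A = 1+m^2 = 1
B = 2(m(b-k) - h) = 2(0*(-5) + 2) = 4
C = h^2 + (b-k)^2 - r^2 = 4 + 25 - 25 = 4
disc = B^2-4AC = 16.0000 - 16.0000 = 0
disc = 0

1 intersection point (tangent)


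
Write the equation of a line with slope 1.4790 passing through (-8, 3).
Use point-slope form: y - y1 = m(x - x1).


y - 3 = 1.4790(x + 8)
y = 1.4790x + 3 - 1.4790*(-8)
y = 1.4790x + 14.8320

y = 1.4790x + 14.8320


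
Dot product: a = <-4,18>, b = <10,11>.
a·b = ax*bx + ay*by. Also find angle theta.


a·b = -4*10 + 18*11 = -40 + 198 = 158
|a| = sqrt(16+324) = 18.4391
|b| = sqrt(100+121) = 14.8661
cos(theta) = 158/(sqrt(340)*sqrt(221)) = 158/sqrt(75140) = 0.576397
theta = arccos(158/sqrt(75140)) = 54.8025 degrees

a·b = 158, theta = 54.8025 deg


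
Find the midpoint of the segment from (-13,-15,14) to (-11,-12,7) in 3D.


Mx = (-13- 11)/2 = -12.0000
My = (-15- 12)/2 = -13.5000
Mz = (14+7)/2 = 10.5000

M = (-12.0000, -13.5000, 10.5000)


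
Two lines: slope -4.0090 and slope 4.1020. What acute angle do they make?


m1-m2 = -8.111
1+m1*m2 = -15.444918
tan(theta) = |-8.111/(-15.444918)| = 0.525157
theta = arctan(|-8.111/(-15.444918)|) = 27.7065 degrees (acute angle)

27.7065 degrees


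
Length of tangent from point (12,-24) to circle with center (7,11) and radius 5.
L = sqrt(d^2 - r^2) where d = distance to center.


d = sqrt((12-7)^2 + (-24-11)^2) = sqrt(25+1225) = 35.3553
L = sqrt(1250.0000 - 25) = sqrt(1225.0000) = 35.0000

35.0000


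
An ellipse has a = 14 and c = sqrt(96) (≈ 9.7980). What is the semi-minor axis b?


b^2 = 14^2 - (sqrt(96))^2 = 196 - 96 = 100
b = sqrt(100) = 10

b = 10


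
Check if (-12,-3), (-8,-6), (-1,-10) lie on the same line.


-12*(-6+ 10) - 8*(-10+ 3) - 1*(-3+ 6)
= -48 + 56 - 3 = 5

No, not collinear (determinant = 5)


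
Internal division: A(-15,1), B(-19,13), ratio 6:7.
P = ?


Px = (6*(-19) + 7*(-15))/13 = -219/13 = -16.8462
Py = (6*13 + 7*1)/13 = 85/13 = 6.5385

P = (-16.8462, 6.5385)


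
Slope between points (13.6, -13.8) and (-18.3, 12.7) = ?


dy = 12.7 + 13.8 = 26.5
dx = -18.3 - 13.6 = -31.9
m = 26.5/(-31.9) = -0.8307

m = -0.8307


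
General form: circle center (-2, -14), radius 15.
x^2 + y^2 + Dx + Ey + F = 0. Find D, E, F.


(x+ 2)^2 + (y+ 14)^2 = 15^2
D = -2h = 4, E = -2k = 28
F = h^2+k^2-r^2 = 4+196-225 = -25

D = 4, E = 28, F = -25


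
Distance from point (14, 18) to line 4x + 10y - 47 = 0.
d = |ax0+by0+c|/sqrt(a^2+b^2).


|4*14 + 10*18 - 47| = |189| = 189
sqrt(16 + 100) = sqrt(116) = 10.7703
d = 189/sqrt(116) = 17.5482

17.5482


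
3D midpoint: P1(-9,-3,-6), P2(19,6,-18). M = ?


Mx = (-9+19)/2 = 5.0000
My = (-3+6)/2 = 1.5000
Mz = (-6- 18)/2 = -12.0000

M = (5.0000, 1.5000, -12.0000)


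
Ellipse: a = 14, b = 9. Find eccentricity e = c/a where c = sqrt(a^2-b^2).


c = sqrt(196-81) = sqrt(115) = 10.7238
e = c/a = sqrt(115)/14 = 0.7660

e = 0.7660


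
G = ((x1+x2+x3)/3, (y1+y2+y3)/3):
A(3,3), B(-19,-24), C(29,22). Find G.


Gx = (3- 19+29)/3 = 13/3 = 4.3333
Gy = (3- 24+22)/3 = 1/3 = 0.3333

G = (4.3333, 0.3333)


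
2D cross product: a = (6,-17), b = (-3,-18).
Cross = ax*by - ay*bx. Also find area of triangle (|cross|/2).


cross = 6*(-18) + 17*(-3) = -108 - 51 = -159
Triangle area = |-159|/2 = 159/2 = 79.5000

cross = -159, triangle area = 79.5000


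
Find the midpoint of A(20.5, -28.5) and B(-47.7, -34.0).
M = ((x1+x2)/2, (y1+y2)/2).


Mx = (20.5 - 47.7)/2 = -27.2/2 = -13.6000
My = (-28.5 - 34.0)/2 = -62.5/2 = -31.2500

(-13.6000, -31.2500)


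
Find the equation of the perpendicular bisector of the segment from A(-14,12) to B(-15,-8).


Midpoint = (-14.5, 2)
Slope of AB = dy/dx = -20/(-1) = 20.0000
Perp slope = -dx/dy = -1/20 = -0.0500
b = My - (perp slope)*Mx = 2 + (-1*(-14.5))/(-20) = 2 - 0.7250 = 1.2750

y = -0.0500x + 1.2750


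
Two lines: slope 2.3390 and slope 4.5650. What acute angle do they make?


m1-m2 = -2.226
1+m1*m2 = 11.677535
tan(theta) = |-2.226/11.677535| = 0.190622
theta = arctan(|-2.226/11.677535|) = 10.7924 degrees (acute angle)

10.7924 degrees


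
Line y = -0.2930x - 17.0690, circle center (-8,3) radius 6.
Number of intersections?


Substitute y = -0.2930x - 17.0690: (x+ 8)^2 + (-0.2930x- 17.0690-3)^2 = 36
Expand to Ax^2 + Bx + C = 0, where b-k = -20.069
A = 1+m^2 = 1.085849
B = 2(m(b-k) - h) = 2(-0.2930*(-20.069) + 8) = 27.760434
C = h^2 + (b-k)^2 - r^2 = 64 + 402.764761 - 36 = 430.764761
disc = B^2-4AC = 770.6417 - 1870.9819 = -1100.3402
disc < 0

0 intersection points


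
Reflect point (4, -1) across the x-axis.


Reflection rule for x-axis: (x, -y)
(4, -1) -> (4, 1)

(4, 1)


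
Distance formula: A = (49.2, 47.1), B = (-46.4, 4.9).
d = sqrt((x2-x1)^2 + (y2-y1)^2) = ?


dx = -46.4 - 49.2 = -95.6
dy = 4.9 - 47.1 = -42.2
d = sqrt(9139.36 + 1780.84) = sqrt(10920.2) = 104.4998

104.4998


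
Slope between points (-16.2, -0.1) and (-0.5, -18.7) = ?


dy = -18.7 + 0.1 = -18.6
dx = -0.5 + 16.2 = 15.7
m = -18.6/15.7 = -1.1847

m = -1.1847


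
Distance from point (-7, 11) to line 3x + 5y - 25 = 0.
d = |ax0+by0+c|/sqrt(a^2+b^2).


|3*(-7) + 5*11 - 25| = |9| = 9
sqrt(9 + 25) = sqrt(34) = 5.8310
d = 9/sqrt(34) = 1.5435

1.5435


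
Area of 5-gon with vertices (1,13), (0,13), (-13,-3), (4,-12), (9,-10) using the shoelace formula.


sum(xi*y_{i+1}) = 1*13 + 0*(-3) - 13*(-12) + 4*(-10) + 9*13 = 246
sum(yi*x_{i+1}) = 13*0 + 13*(-13) - 3*4 - 12*9 - 10*1 = -299
Area = |246 + 299|/2 = 545/2 = 272.5000

272.5000 sq units


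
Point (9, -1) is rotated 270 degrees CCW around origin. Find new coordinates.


cos(270) = 0, sin(270) = -1
x' = 9*0 + 1*(-1) = -1
y' = 9*(-1) - 1*0 = -9

(-1, -9)


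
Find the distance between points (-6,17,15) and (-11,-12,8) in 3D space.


dx=-5, dy=-29, dz=-7
d = sqrt(25+841+49) = sqrt(915) = 30.2490

30.2490


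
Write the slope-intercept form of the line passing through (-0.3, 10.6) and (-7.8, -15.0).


m = (-25.6)/(-7.5) = 3.4133
b = y1 - m*x1 = 10.6 - (-25.6*(-0.3))/(-7.5) = 10.6 + 1.0240 = 11.6240

y = 3.4133x + 11.6240


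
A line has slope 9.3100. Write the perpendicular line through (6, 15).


Perpendicular slope = -1/m1 = -1/9.3100 = -0.1074
b2 = y0 - m2*x0 = 15 + 6/9.3100 = 15 + 0.6445 = 15.6445

y = -0.1074x + 15.6445


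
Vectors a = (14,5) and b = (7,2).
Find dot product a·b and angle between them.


a·b = 14*7 + 5*2 = 98 + 10 = 108
|a| = sqrt(196+25) = 14.8661
|b| = sqrt(49+4) = 7.2801
cos(theta) = 108/(sqrt(221)*sqrt(53)) = 108/sqrt(11713) = 0.997906
theta = arccos(108/sqrt(11713)) = 3.7084 degrees

a·b = 108, theta = 3.7084 deg


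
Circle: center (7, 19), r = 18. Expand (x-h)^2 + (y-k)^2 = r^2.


(x-7)^2 + (y-19)^2 = 18^2
D = -2h = -14, E = -2k = -38
F = h^2+k^2-r^2 = 49+361-324 = 86

x^2 + y^2 - 14x - 38y + 86 = 0
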